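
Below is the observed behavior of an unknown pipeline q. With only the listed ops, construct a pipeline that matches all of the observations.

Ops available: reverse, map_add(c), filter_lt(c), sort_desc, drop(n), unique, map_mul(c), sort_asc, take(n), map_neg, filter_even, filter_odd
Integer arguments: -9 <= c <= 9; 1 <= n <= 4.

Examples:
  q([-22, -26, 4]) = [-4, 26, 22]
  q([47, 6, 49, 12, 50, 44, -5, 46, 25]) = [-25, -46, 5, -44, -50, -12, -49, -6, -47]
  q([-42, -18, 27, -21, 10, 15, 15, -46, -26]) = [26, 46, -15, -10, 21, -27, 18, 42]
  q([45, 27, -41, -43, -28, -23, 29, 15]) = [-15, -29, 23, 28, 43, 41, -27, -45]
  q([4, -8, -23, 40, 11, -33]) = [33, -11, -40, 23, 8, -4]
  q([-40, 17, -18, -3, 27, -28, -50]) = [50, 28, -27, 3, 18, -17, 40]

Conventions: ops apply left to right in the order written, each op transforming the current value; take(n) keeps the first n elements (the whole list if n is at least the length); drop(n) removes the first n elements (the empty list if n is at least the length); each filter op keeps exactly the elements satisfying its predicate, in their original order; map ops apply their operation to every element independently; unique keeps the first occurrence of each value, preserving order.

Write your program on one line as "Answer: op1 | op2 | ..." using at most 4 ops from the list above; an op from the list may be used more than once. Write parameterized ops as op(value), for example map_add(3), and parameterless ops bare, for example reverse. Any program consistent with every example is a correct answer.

map_neg | reverse | unique

Check, running the answer program on each example:
  [-22, -26, 4] -> [22, 26, -4] -> [-4, 26, 22] -> [-4, 26, 22]
  [47, 6, 49, 12, 50, 44, -5, 46, 25] -> [-47, -6, -49, -12, -50, -44, 5, -46, -25] -> [-25, -46, 5, -44, -50, -12, -49, -6, -47] -> [-25, -46, 5, -44, -50, -12, -49, -6, -47]
  [-42, -18, 27, -21, 10, 15, 15, -46, -26] -> [42, 18, -27, 21, -10, -15, -15, 46, 26] -> [26, 46, -15, -15, -10, 21, -27, 18, 42] -> [26, 46, -15, -10, 21, -27, 18, 42]
  [45, 27, -41, -43, -28, -23, 29, 15] -> [-45, -27, 41, 43, 28, 23, -29, -15] -> [-15, -29, 23, 28, 43, 41, -27, -45] -> [-15, -29, 23, 28, 43, 41, -27, -45]
  [4, -8, -23, 40, 11, -33] -> [-4, 8, 23, -40, -11, 33] -> [33, -11, -40, 23, 8, -4] -> [33, -11, -40, 23, 8, -4]
  [-40, 17, -18, -3, 27, -28, -50] -> [40, -17, 18, 3, -27, 28, 50] -> [50, 28, -27, 3, 18, -17, 40] -> [50, 28, -27, 3, 18, -17, 40]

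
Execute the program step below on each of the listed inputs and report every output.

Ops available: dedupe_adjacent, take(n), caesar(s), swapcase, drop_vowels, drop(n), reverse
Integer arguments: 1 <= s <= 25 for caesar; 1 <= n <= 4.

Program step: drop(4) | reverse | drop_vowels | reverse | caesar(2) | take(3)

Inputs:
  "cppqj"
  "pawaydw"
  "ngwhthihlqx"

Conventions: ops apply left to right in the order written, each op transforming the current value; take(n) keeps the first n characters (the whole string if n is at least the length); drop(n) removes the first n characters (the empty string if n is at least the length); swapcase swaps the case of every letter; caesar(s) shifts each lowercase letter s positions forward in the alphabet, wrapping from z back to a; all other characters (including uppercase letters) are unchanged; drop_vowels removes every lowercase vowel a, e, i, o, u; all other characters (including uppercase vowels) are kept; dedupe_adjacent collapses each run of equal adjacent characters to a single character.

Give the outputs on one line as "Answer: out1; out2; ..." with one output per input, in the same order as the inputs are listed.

"l"; "afy"; "vjj"

Execution, op by op:
  "cppqj" -> "j" -> "j" -> "j" -> "j" -> "l" -> "l"
  "pawaydw" -> "ydw" -> "wdy" -> "wdy" -> "ydw" -> "afy" -> "afy"
  "ngwhthihlqx" -> "thihlqx" -> "xqlhiht" -> "xqlhht" -> "thhlqx" -> "vjjnsz" -> "vjj"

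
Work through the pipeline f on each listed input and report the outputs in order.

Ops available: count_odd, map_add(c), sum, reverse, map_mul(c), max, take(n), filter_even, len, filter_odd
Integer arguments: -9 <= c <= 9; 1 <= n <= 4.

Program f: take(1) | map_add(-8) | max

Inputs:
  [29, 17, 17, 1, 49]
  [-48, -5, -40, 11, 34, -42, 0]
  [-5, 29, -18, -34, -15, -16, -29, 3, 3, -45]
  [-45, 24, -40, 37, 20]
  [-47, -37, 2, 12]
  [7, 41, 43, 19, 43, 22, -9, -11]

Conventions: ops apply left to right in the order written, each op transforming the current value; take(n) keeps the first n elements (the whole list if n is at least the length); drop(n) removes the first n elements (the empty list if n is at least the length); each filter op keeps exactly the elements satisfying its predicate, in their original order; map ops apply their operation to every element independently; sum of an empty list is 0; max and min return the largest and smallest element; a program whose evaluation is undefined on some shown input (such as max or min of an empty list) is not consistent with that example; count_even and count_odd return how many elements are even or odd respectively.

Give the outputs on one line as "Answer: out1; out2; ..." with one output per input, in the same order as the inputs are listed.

Execution, op by op:
  [29, 17, 17, 1, 49] -> [29] -> [21] -> 21
  [-48, -5, -40, 11, 34, -42, 0] -> [-48] -> [-56] -> -56
  [-5, 29, -18, -34, -15, -16, -29, 3, 3, -45] -> [-5] -> [-13] -> -13
  [-45, 24, -40, 37, 20] -> [-45] -> [-53] -> -53
  [-47, -37, 2, 12] -> [-47] -> [-55] -> -55
  [7, 41, 43, 19, 43, 22, -9, -11] -> [7] -> [-1] -> -1

21; -56; -13; -53; -55; -1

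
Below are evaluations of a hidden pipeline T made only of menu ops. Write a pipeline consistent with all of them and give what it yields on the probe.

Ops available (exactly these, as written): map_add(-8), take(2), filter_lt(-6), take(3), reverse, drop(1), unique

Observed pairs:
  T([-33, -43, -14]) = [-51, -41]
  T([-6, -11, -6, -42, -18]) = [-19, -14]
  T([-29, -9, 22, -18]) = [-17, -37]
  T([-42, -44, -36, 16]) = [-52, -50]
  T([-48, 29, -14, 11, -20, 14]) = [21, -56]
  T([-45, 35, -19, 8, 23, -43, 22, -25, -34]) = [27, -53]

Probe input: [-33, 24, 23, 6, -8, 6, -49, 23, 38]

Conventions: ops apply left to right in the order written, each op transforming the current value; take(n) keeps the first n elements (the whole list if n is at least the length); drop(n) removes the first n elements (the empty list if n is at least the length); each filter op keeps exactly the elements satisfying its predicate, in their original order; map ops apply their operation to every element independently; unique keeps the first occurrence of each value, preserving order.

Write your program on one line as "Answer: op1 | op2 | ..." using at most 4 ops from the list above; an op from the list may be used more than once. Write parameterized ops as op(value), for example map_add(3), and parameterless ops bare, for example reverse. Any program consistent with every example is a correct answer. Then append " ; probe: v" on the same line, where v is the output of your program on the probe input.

take(2) | reverse | map_add(-8) ; probe: [16, -41]

Check, running the answer program on each example:
  [-33, -43, -14] -> [-33, -43] -> [-43, -33] -> [-51, -41]
  [-6, -11, -6, -42, -18] -> [-6, -11] -> [-11, -6] -> [-19, -14]
  [-29, -9, 22, -18] -> [-29, -9] -> [-9, -29] -> [-17, -37]
  [-42, -44, -36, 16] -> [-42, -44] -> [-44, -42] -> [-52, -50]
  [-48, 29, -14, 11, -20, 14] -> [-48, 29] -> [29, -48] -> [21, -56]
  [-45, 35, -19, 8, 23, -43, 22, -25, -34] -> [-45, 35] -> [35, -45] -> [27, -53]
  probe: [-33, 24, 23, 6, -8, 6, -49, 23, 38] -> [-33, 24] -> [24, -33] -> [16, -41]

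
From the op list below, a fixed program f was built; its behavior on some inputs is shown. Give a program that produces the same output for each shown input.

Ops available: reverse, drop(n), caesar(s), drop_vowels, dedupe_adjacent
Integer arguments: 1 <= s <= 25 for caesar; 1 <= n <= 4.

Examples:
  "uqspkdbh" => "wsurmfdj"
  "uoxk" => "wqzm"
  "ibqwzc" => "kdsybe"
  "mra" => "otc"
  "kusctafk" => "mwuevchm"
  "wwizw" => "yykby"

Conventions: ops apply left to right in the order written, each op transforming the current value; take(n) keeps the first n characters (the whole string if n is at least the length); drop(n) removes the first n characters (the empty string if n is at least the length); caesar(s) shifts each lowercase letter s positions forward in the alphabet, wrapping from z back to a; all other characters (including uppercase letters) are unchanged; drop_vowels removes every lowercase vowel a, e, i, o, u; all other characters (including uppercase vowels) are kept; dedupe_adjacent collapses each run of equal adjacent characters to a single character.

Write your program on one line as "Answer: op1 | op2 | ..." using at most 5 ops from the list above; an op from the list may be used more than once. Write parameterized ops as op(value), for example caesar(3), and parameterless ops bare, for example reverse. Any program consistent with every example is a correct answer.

reverse | caesar(15) | reverse | caesar(13)

Check, running the answer program on each example:
  "uqspkdbh" -> "hbdkpsqu" -> "wqszehfj" -> "jfhezsqw" -> "wsurmfdj"
  "uoxk" -> "kxou" -> "zmdj" -> "jdmz" -> "wqzm"
  "ibqwzc" -> "czwqbi" -> "rolfqx" -> "xqflor" -> "kdsybe"
  "mra" -> "arm" -> "pgb" -> "bgp" -> "otc"
  "kusctafk" -> "kfatcsuk" -> "zupirhjz" -> "zjhripuz" -> "mwuevchm"
  "wwizw" -> "wziww" -> "loxll" -> "llxol" -> "yykby"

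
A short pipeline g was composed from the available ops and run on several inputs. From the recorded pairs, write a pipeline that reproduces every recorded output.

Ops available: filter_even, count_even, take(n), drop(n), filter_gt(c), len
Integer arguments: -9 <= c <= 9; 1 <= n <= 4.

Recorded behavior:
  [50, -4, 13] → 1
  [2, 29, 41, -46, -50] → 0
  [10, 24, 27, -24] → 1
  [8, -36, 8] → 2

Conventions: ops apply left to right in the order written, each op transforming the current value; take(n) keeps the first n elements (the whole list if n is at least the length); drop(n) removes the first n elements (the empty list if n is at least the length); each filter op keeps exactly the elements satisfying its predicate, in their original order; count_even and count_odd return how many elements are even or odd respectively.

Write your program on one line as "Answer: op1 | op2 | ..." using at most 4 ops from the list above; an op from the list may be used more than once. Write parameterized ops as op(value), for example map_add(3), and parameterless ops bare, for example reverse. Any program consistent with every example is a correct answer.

take(3) | drop(1) | count_even

Check, running the answer program on each example:
  [50, -4, 13] -> [50, -4, 13] -> [-4, 13] -> 1
  [2, 29, 41, -46, -50] -> [2, 29, 41] -> [29, 41] -> 0
  [10, 24, 27, -24] -> [10, 24, 27] -> [24, 27] -> 1
  [8, -36, 8] -> [8, -36, 8] -> [-36, 8] -> 2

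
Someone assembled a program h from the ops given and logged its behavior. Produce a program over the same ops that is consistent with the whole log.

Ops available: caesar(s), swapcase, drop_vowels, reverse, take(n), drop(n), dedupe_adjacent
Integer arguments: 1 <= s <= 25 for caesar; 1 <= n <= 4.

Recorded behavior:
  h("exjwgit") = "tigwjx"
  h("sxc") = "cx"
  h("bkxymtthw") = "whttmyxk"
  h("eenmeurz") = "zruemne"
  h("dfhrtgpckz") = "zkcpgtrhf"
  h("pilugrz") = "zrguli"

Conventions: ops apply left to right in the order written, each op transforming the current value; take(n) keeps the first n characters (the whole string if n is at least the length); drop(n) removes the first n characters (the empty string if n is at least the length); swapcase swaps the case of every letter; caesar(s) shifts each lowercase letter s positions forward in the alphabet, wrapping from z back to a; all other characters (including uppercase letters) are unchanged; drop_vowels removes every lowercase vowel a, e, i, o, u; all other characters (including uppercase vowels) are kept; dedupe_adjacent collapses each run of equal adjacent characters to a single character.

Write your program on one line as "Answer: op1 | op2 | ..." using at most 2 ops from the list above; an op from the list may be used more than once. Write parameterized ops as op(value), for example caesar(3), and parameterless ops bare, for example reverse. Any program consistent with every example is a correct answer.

drop(1) | reverse

Check, running the answer program on each example:
  "exjwgit" -> "xjwgit" -> "tigwjx"
  "sxc" -> "xc" -> "cx"
  "bkxymtthw" -> "kxymtthw" -> "whttmyxk"
  "eenmeurz" -> "enmeurz" -> "zruemne"
  "dfhrtgpckz" -> "fhrtgpckz" -> "zkcpgtrhf"
  "pilugrz" -> "ilugrz" -> "zrguli"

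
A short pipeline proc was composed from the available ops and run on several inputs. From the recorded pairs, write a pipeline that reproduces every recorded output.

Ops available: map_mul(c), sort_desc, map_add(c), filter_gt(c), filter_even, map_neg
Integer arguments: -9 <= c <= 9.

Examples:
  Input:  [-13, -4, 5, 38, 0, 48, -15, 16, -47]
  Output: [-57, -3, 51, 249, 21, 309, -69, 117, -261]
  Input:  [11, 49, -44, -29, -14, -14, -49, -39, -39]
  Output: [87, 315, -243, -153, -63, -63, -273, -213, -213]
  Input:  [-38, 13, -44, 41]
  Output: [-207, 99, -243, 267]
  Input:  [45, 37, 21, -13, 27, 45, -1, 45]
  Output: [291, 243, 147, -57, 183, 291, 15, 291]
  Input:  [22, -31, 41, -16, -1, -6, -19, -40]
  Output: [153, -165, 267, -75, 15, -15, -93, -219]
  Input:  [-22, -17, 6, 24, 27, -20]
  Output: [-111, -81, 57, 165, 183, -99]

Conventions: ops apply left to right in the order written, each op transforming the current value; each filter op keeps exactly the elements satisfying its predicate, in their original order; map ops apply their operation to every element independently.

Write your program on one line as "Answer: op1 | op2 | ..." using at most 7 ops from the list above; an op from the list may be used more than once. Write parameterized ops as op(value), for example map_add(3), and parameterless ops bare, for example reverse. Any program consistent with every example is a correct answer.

map_add(-5) | map_add(8) | map_mul(6) | map_neg | map_add(-3) | map_neg

Check, running the answer program on each example:
  [-13, -4, 5, 38, 0, 48, -15, 16, -47] -> [-18, -9, 0, 33, -5, 43, -20, 11, -52] -> [-10, -1, 8, 41, 3, 51, -12, 19, -44] -> [-60, -6, 48, 246, 18, 306, -72, 114, -264] -> [60, 6, -48, -246, -18, -306, 72, -114, 264] -> [57, 3, -51, -249, -21, -309, 69, -117, 261] -> [-57, -3, 51, 249, 21, 309, -69, 117, -261]
  [11, 49, -44, -29, -14, -14, -49, -39, -39] -> [6, 44, -49, -34, -19, -19, -54, -44, -44] -> [14, 52, -41, -26, -11, -11, -46, -36, -36] -> [84, 312, -246, -156, -66, -66, -276, -216, -216] -> [-84, -312, 246, 156, 66, 66, 276, 216, 216] -> [-87, -315, 243, 153, 63, 63, 273, 213, 213] -> [87, 315, -243, -153, -63, -63, -273, -213, -213]
  [-38, 13, -44, 41] -> [-43, 8, -49, 36] -> [-35, 16, -41, 44] -> [-210, 96, -246, 264] -> [210, -96, 246, -264] -> [207, -99, 243, -267] -> [-207, 99, -243, 267]
  [45, 37, 21, -13, 27, 45, -1, 45] -> [40, 32, 16, -18, 22, 40, -6, 40] -> [48, 40, 24, -10, 30, 48, 2, 48] -> [288, 240, 144, -60, 180, 288, 12, 288] -> [-288, -240, -144, 60, -180, -288, -12, -288] -> [-291, -243, -147, 57, -183, -291, -15, -291] -> [291, 243, 147, -57, 183, 291, 15, 291]
  [22, -31, 41, -16, -1, -6, -19, -40] -> [17, -36, 36, -21, -6, -11, -24, -45] -> [25, -28, 44, -13, 2, -3, -16, -37] -> [150, -168, 264, -78, 12, -18, -96, -222] -> [-150, 168, -264, 78, -12, 18, 96, 222] -> [-153, 165, -267, 75, -15, 15, 93, 219] -> [153, -165, 267, -75, 15, -15, -93, -219]
  [-22, -17, 6, 24, 27, -20] -> [-27, -22, 1, 19, 22, -25] -> [-19, -14, 9, 27, 30, -17] -> [-114, -84, 54, 162, 180, -102] -> [114, 84, -54, -162, -180, 102] -> [111, 81, -57, -165, -183, 99] -> [-111, -81, 57, 165, 183, -99]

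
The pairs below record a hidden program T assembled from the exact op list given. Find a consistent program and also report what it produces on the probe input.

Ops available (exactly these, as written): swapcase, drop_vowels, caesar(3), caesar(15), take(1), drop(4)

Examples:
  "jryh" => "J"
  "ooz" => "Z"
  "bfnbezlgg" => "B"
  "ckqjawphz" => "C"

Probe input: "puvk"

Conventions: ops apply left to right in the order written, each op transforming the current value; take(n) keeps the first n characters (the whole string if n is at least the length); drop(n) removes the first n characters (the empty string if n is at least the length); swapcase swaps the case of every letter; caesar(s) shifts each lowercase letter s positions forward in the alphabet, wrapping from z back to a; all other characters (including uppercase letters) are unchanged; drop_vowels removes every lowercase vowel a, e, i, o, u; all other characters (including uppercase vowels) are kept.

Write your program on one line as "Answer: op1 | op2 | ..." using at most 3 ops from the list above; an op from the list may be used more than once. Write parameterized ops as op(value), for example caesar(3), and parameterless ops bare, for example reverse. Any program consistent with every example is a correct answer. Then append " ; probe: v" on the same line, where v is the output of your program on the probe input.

drop_vowels | swapcase | take(1) ; probe: "P"

Check, running the answer program on each example:
  "jryh" -> "jryh" -> "JRYH" -> "J"
  "ooz" -> "z" -> "Z" -> "Z"
  "bfnbezlgg" -> "bfnbzlgg" -> "BFNBZLGG" -> "B"
  "ckqjawphz" -> "ckqjwphz" -> "CKQJWPHZ" -> "C"
  probe: "puvk" -> "pvk" -> "PVK" -> "P"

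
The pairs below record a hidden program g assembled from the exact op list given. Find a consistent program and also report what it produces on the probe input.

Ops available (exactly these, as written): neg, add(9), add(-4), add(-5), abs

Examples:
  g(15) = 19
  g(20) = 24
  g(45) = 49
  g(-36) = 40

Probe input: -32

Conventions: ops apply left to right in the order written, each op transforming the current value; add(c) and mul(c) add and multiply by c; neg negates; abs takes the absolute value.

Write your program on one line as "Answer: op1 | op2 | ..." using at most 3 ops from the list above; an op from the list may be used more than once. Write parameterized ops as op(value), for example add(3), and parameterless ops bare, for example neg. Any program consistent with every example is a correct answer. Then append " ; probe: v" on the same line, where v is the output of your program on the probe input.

abs | add(9) | add(-5) ; probe: 36

Check, running the answer program on each example:
  15 -> 15 -> 24 -> 19
  20 -> 20 -> 29 -> 24
  45 -> 45 -> 54 -> 49
  -36 -> 36 -> 45 -> 40
  probe: -32 -> 32 -> 41 -> 36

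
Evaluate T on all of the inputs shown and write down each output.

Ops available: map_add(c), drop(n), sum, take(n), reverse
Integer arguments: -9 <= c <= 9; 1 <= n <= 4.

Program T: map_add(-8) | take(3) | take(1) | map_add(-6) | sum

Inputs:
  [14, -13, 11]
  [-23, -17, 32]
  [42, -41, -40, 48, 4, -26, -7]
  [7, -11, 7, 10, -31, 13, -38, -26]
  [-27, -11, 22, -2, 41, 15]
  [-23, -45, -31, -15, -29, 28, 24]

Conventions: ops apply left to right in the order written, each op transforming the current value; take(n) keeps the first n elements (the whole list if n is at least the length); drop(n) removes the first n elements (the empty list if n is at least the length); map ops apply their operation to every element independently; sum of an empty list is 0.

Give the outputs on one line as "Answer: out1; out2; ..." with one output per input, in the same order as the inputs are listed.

0; -37; 28; -7; -41; -37

Execution, op by op:
  [14, -13, 11] -> [6, -21, 3] -> [6, -21, 3] -> [6] -> [0] -> 0
  [-23, -17, 32] -> [-31, -25, 24] -> [-31, -25, 24] -> [-31] -> [-37] -> -37
  [42, -41, -40, 48, 4, -26, -7] -> [34, -49, -48, 40, -4, -34, -15] -> [34, -49, -48] -> [34] -> [28] -> 28
  [7, -11, 7, 10, -31, 13, -38, -26] -> [-1, -19, -1, 2, -39, 5, -46, -34] -> [-1, -19, -1] -> [-1] -> [-7] -> -7
  [-27, -11, 22, -2, 41, 15] -> [-35, -19, 14, -10, 33, 7] -> [-35, -19, 14] -> [-35] -> [-41] -> -41
  [-23, -45, -31, -15, -29, 28, 24] -> [-31, -53, -39, -23, -37, 20, 16] -> [-31, -53, -39] -> [-31] -> [-37] -> -37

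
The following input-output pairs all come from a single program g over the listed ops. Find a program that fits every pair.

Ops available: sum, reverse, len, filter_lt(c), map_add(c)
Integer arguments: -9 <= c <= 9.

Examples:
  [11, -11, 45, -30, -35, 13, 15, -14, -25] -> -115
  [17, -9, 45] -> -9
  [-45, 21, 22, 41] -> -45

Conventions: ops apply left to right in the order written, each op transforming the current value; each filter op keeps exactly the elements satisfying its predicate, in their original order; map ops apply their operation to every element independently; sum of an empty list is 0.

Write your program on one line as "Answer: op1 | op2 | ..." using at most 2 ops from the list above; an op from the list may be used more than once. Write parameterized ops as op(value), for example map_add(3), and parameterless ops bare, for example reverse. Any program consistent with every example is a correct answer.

filter_lt(2) | sum

Check, running the answer program on each example:
  [11, -11, 45, -30, -35, 13, 15, -14, -25] -> [-11, -30, -35, -14, -25] -> -115
  [17, -9, 45] -> [-9] -> -9
  [-45, 21, 22, 41] -> [-45] -> -45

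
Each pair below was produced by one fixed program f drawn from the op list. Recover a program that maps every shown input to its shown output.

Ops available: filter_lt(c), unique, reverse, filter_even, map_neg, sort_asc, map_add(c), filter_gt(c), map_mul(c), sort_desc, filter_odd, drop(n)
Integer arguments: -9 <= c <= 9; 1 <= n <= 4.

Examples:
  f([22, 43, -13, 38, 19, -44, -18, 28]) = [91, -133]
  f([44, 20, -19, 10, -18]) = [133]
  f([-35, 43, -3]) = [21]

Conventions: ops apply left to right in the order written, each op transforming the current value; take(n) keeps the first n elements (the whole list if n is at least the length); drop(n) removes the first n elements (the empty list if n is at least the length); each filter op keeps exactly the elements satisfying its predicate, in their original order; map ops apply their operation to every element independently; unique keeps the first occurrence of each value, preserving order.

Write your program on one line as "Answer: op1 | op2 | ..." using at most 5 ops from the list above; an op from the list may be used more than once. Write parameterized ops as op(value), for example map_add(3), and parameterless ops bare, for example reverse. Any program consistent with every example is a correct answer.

drop(2) | sort_desc | reverse | filter_odd | map_mul(-7)

Check, running the answer program on each example:
  [22, 43, -13, 38, 19, -44, -18, 28] -> [-13, 38, 19, -44, -18, 28] -> [38, 28, 19, -13, -18, -44] -> [-44, -18, -13, 19, 28, 38] -> [-13, 19] -> [91, -133]
  [44, 20, -19, 10, -18] -> [-19, 10, -18] -> [10, -18, -19] -> [-19, -18, 10] -> [-19] -> [133]
  [-35, 43, -3] -> [-3] -> [-3] -> [-3] -> [-3] -> [21]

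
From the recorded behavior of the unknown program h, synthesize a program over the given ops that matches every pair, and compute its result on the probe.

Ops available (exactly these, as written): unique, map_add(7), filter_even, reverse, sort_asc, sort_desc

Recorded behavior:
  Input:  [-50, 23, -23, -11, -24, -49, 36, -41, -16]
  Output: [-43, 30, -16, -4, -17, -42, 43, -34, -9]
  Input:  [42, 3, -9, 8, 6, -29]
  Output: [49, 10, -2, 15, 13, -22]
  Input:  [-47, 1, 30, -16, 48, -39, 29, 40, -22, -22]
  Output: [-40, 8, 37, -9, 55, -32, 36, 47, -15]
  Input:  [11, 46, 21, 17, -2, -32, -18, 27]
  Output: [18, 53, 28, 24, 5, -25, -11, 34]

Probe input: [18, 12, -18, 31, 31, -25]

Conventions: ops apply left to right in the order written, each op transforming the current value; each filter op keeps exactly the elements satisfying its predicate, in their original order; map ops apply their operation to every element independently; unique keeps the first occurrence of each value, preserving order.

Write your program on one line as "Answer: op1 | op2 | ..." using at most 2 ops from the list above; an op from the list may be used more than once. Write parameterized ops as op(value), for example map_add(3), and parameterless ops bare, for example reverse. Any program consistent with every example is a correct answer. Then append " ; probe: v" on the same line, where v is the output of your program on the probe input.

unique | map_add(7) ; probe: [25, 19, -11, 38, -18]

Check, running the answer program on each example:
  [-50, 23, -23, -11, -24, -49, 36, -41, -16] -> [-50, 23, -23, -11, -24, -49, 36, -41, -16] -> [-43, 30, -16, -4, -17, -42, 43, -34, -9]
  [42, 3, -9, 8, 6, -29] -> [42, 3, -9, 8, 6, -29] -> [49, 10, -2, 15, 13, -22]
  [-47, 1, 30, -16, 48, -39, 29, 40, -22, -22] -> [-47, 1, 30, -16, 48, -39, 29, 40, -22] -> [-40, 8, 37, -9, 55, -32, 36, 47, -15]
  [11, 46, 21, 17, -2, -32, -18, 27] -> [11, 46, 21, 17, -2, -32, -18, 27] -> [18, 53, 28, 24, 5, -25, -11, 34]
  probe: [18, 12, -18, 31, 31, -25] -> [18, 12, -18, 31, -25] -> [25, 19, -11, 38, -18]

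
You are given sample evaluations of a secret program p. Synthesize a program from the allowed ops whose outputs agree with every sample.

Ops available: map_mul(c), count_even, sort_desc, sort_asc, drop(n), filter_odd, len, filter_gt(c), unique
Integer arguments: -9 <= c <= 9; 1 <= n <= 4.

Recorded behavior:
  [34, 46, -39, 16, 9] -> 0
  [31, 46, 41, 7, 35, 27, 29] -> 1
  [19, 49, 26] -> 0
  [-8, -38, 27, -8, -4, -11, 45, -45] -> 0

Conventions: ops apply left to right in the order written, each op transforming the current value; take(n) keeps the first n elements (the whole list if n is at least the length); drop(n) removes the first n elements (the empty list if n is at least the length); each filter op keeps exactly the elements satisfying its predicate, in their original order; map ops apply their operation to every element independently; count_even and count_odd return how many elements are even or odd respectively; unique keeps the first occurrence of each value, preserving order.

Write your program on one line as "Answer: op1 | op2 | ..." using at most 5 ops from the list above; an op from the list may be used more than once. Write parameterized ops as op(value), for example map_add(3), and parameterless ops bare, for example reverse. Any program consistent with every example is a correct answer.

sort_asc | filter_gt(4) | drop(4) | count_even

Check, running the answer program on each example:
  [34, 46, -39, 16, 9] -> [-39, 9, 16, 34, 46] -> [9, 16, 34, 46] -> [] -> 0
  [31, 46, 41, 7, 35, 27, 29] -> [7, 27, 29, 31, 35, 41, 46] -> [7, 27, 29, 31, 35, 41, 46] -> [35, 41, 46] -> 1
  [19, 49, 26] -> [19, 26, 49] -> [19, 26, 49] -> [] -> 0
  [-8, -38, 27, -8, -4, -11, 45, -45] -> [-45, -38, -11, -8, -8, -4, 27, 45] -> [27, 45] -> [] -> 0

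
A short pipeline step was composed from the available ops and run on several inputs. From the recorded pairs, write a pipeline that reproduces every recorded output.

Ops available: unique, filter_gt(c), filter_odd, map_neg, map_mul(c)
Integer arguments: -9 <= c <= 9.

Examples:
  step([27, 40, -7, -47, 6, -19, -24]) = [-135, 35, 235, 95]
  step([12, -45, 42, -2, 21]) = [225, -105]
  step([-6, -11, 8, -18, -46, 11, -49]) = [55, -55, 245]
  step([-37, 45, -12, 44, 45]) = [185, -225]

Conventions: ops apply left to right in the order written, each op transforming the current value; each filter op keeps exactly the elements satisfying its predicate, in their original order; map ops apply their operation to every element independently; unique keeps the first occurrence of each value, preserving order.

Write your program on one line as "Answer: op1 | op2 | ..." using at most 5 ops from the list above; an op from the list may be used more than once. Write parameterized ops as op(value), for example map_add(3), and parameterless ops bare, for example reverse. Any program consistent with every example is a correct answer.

unique | map_neg | filter_odd | map_mul(5)

Check, running the answer program on each example:
  [27, 40, -7, -47, 6, -19, -24] -> [27, 40, -7, -47, 6, -19, -24] -> [-27, -40, 7, 47, -6, 19, 24] -> [-27, 7, 47, 19] -> [-135, 35, 235, 95]
  [12, -45, 42, -2, 21] -> [12, -45, 42, -2, 21] -> [-12, 45, -42, 2, -21] -> [45, -21] -> [225, -105]
  [-6, -11, 8, -18, -46, 11, -49] -> [-6, -11, 8, -18, -46, 11, -49] -> [6, 11, -8, 18, 46, -11, 49] -> [11, -11, 49] -> [55, -55, 245]
  [-37, 45, -12, 44, 45] -> [-37, 45, -12, 44] -> [37, -45, 12, -44] -> [37, -45] -> [185, -225]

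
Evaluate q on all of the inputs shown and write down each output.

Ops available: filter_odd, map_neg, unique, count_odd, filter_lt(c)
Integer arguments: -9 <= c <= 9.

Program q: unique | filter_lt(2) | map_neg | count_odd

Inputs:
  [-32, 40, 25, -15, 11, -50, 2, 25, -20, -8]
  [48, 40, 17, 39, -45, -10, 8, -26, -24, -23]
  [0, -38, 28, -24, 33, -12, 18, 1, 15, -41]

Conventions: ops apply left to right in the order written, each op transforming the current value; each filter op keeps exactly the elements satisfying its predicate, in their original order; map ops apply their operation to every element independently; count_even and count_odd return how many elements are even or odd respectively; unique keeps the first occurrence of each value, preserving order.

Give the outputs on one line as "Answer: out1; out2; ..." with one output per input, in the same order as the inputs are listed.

1; 2; 2

Execution, op by op:
  [-32, 40, 25, -15, 11, -50, 2, 25, -20, -8] -> [-32, 40, 25, -15, 11, -50, 2, -20, -8] -> [-32, -15, -50, -20, -8] -> [32, 15, 50, 20, 8] -> 1
  [48, 40, 17, 39, -45, -10, 8, -26, -24, -23] -> [48, 40, 17, 39, -45, -10, 8, -26, -24, -23] -> [-45, -10, -26, -24, -23] -> [45, 10, 26, 24, 23] -> 2
  [0, -38, 28, -24, 33, -12, 18, 1, 15, -41] -> [0, -38, 28, -24, 33, -12, 18, 1, 15, -41] -> [0, -38, -24, -12, 1, -41] -> [0, 38, 24, 12, -1, 41] -> 2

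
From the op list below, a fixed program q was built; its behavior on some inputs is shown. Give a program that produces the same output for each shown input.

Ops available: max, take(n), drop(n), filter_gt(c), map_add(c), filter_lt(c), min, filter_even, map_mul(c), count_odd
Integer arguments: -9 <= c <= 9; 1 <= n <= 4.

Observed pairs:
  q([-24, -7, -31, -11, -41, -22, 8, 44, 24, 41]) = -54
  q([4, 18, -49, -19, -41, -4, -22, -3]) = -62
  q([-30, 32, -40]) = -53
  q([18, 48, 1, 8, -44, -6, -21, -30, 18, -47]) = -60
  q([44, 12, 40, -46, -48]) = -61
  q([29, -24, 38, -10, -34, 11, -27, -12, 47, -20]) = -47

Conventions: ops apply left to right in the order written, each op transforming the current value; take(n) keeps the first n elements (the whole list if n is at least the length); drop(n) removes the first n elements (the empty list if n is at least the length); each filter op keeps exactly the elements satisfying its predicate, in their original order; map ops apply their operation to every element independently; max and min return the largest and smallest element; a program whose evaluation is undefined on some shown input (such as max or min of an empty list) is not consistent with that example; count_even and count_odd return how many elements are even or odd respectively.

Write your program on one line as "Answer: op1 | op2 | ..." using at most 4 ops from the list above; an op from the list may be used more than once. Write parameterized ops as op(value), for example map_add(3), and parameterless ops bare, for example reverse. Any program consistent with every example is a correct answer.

map_add(-9) | map_add(-4) | filter_lt(4) | min

Check, running the answer program on each example:
  [-24, -7, -31, -11, -41, -22, 8, 44, 24, 41] -> [-33, -16, -40, -20, -50, -31, -1, 35, 15, 32] -> [-37, -20, -44, -24, -54, -35, -5, 31, 11, 28] -> [-37, -20, -44, -24, -54, -35, -5] -> -54
  [4, 18, -49, -19, -41, -4, -22, -3] -> [-5, 9, -58, -28, -50, -13, -31, -12] -> [-9, 5, -62, -32, -54, -17, -35, -16] -> [-9, -62, -32, -54, -17, -35, -16] -> -62
  [-30, 32, -40] -> [-39, 23, -49] -> [-43, 19, -53] -> [-43, -53] -> -53
  [18, 48, 1, 8, -44, -6, -21, -30, 18, -47] -> [9, 39, -8, -1, -53, -15, -30, -39, 9, -56] -> [5, 35, -12, -5, -57, -19, -34, -43, 5, -60] -> [-12, -5, -57, -19, -34, -43, -60] -> -60
  [44, 12, 40, -46, -48] -> [35, 3, 31, -55, -57] -> [31, -1, 27, -59, -61] -> [-1, -59, -61] -> -61
  [29, -24, 38, -10, -34, 11, -27, -12, 47, -20] -> [20, -33, 29, -19, -43, 2, -36, -21, 38, -29] -> [16, -37, 25, -23, -47, -2, -40, -25, 34, -33] -> [-37, -23, -47, -2, -40, -25, -33] -> -47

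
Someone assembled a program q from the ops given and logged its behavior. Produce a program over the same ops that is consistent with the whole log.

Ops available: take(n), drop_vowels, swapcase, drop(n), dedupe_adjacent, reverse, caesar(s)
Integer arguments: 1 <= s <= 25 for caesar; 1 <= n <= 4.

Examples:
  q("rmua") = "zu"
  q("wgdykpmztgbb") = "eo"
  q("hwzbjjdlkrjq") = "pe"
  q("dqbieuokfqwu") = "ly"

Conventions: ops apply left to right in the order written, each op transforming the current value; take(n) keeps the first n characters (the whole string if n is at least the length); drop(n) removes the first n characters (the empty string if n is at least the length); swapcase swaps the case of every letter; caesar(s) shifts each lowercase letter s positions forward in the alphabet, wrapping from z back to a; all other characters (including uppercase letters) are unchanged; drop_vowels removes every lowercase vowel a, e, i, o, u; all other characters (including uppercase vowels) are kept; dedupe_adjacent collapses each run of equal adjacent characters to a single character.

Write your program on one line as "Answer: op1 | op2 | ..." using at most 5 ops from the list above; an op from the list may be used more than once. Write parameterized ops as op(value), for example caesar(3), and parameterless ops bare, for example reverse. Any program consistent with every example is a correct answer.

drop_vowels | dedupe_adjacent | caesar(8) | take(2)

Check, running the answer program on each example:
  "rmua" -> "rm" -> "rm" -> "zu" -> "zu"
  "wgdykpmztgbb" -> "wgdykpmztgbb" -> "wgdykpmztgb" -> "eolgsxuhboj" -> "eo"
  "hwzbjjdlkrjq" -> "hwzbjjdlkrjq" -> "hwzbjdlkrjq" -> "pehjrltszry" -> "pe"
  "dqbieuokfqwu" -> "dqbkfqw" -> "dqbkfqw" -> "lyjsnye" -> "ly"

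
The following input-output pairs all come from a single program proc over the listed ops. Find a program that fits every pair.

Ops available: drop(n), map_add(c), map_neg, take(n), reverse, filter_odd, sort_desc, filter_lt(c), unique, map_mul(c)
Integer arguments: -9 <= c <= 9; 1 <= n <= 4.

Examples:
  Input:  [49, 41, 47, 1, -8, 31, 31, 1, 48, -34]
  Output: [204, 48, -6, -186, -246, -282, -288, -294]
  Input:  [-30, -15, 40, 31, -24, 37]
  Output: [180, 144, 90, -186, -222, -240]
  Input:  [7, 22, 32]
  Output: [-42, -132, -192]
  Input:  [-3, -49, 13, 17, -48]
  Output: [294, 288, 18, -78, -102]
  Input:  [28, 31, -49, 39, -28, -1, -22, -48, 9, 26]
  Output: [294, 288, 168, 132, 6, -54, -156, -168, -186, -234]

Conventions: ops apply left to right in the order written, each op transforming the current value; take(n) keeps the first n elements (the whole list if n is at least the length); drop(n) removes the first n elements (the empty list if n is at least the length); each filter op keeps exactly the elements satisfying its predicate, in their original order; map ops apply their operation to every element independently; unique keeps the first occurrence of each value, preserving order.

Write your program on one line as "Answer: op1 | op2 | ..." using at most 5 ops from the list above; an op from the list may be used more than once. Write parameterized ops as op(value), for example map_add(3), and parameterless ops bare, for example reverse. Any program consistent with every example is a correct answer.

map_neg | unique | sort_desc | map_mul(6)

Check, running the answer program on each example:
  [49, 41, 47, 1, -8, 31, 31, 1, 48, -34] -> [-49, -41, -47, -1, 8, -31, -31, -1, -48, 34] -> [-49, -41, -47, -1, 8, -31, -48, 34] -> [34, 8, -1, -31, -41, -47, -48, -49] -> [204, 48, -6, -186, -246, -282, -288, -294]
  [-30, -15, 40, 31, -24, 37] -> [30, 15, -40, -31, 24, -37] -> [30, 15, -40, -31, 24, -37] -> [30, 24, 15, -31, -37, -40] -> [180, 144, 90, -186, -222, -240]
  [7, 22, 32] -> [-7, -22, -32] -> [-7, -22, -32] -> [-7, -22, -32] -> [-42, -132, -192]
  [-3, -49, 13, 17, -48] -> [3, 49, -13, -17, 48] -> [3, 49, -13, -17, 48] -> [49, 48, 3, -13, -17] -> [294, 288, 18, -78, -102]
  [28, 31, -49, 39, -28, -1, -22, -48, 9, 26] -> [-28, -31, 49, -39, 28, 1, 22, 48, -9, -26] -> [-28, -31, 49, -39, 28, 1, 22, 48, -9, -26] -> [49, 48, 28, 22, 1, -9, -26, -28, -31, -39] -> [294, 288, 168, 132, 6, -54, -156, -168, -186, -234]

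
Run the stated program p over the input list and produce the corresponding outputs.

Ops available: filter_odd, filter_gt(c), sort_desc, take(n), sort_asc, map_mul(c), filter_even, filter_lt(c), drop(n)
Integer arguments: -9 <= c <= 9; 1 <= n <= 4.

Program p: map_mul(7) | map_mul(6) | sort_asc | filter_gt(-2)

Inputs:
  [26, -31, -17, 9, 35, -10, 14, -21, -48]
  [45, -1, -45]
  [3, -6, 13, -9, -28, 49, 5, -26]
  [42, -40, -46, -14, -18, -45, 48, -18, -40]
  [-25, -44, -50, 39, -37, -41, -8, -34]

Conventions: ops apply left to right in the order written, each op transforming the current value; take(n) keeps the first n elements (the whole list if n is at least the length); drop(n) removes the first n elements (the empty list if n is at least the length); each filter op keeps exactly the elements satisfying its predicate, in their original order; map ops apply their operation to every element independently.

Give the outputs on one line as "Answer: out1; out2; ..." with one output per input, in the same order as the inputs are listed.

[378, 588, 1092, 1470]; [1890]; [126, 210, 546, 2058]; [1764, 2016]; [1638]

Execution, op by op:
  [26, -31, -17, 9, 35, -10, 14, -21, -48] -> [182, -217, -119, 63, 245, -70, 98, -147, -336] -> [1092, -1302, -714, 378, 1470, -420, 588, -882, -2016] -> [-2016, -1302, -882, -714, -420, 378, 588, 1092, 1470] -> [378, 588, 1092, 1470]
  [45, -1, -45] -> [315, -7, -315] -> [1890, -42, -1890] -> [-1890, -42, 1890] -> [1890]
  [3, -6, 13, -9, -28, 49, 5, -26] -> [21, -42, 91, -63, -196, 343, 35, -182] -> [126, -252, 546, -378, -1176, 2058, 210, -1092] -> [-1176, -1092, -378, -252, 126, 210, 546, 2058] -> [126, 210, 546, 2058]
  [42, -40, -46, -14, -18, -45, 48, -18, -40] -> [294, -280, -322, -98, -126, -315, 336, -126, -280] -> [1764, -1680, -1932, -588, -756, -1890, 2016, -756, -1680] -> [-1932, -1890, -1680, -1680, -756, -756, -588, 1764, 2016] -> [1764, 2016]
  [-25, -44, -50, 39, -37, -41, -8, -34] -> [-175, -308, -350, 273, -259, -287, -56, -238] -> [-1050, -1848, -2100, 1638, -1554, -1722, -336, -1428] -> [-2100, -1848, -1722, -1554, -1428, -1050, -336, 1638] -> [1638]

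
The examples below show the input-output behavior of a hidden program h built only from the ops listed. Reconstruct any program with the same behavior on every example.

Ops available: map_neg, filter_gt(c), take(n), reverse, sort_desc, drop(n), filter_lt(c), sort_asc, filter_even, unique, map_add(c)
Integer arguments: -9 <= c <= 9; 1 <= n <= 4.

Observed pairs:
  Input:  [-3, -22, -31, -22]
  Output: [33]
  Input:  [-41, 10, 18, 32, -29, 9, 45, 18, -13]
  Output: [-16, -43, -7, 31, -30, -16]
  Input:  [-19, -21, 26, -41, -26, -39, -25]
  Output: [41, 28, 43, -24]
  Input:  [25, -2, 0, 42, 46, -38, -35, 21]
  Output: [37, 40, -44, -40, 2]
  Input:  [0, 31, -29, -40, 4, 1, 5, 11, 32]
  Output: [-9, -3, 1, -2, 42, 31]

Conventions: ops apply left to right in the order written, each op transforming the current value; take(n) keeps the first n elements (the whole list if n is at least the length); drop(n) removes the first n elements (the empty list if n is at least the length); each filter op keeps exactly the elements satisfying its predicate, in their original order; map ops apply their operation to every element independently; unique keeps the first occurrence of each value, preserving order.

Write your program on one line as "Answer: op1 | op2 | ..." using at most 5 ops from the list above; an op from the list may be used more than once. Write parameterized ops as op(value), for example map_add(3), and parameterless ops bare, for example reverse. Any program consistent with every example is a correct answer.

map_neg | drop(2) | map_add(2) | reverse | drop(1)

Check, running the answer program on each example:
  [-3, -22, -31, -22] -> [3, 22, 31, 22] -> [31, 22] -> [33, 24] -> [24, 33] -> [33]
  [-41, 10, 18, 32, -29, 9, 45, 18, -13] -> [41, -10, -18, -32, 29, -9, -45, -18, 13] -> [-18, -32, 29, -9, -45, -18, 13] -> [-16, -30, 31, -7, -43, -16, 15] -> [15, -16, -43, -7, 31, -30, -16] -> [-16, -43, -7, 31, -30, -16]
  [-19, -21, 26, -41, -26, -39, -25] -> [19, 21, -26, 41, 26, 39, 25] -> [-26, 41, 26, 39, 25] -> [-24, 43, 28, 41, 27] -> [27, 41, 28, 43, -24] -> [41, 28, 43, -24]
  [25, -2, 0, 42, 46, -38, -35, 21] -> [-25, 2, 0, -42, -46, 38, 35, -21] -> [0, -42, -46, 38, 35, -21] -> [2, -40, -44, 40, 37, -19] -> [-19, 37, 40, -44, -40, 2] -> [37, 40, -44, -40, 2]
  [0, 31, -29, -40, 4, 1, 5, 11, 32] -> [0, -31, 29, 40, -4, -1, -5, -11, -32] -> [29, 40, -4, -1, -5, -11, -32] -> [31, 42, -2, 1, -3, -9, -30] -> [-30, -9, -3, 1, -2, 42, 31] -> [-9, -3, 1, -2, 42, 31]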